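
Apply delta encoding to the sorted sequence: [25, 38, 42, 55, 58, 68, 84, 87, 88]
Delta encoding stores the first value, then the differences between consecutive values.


First value: 25
Deltas:
  38 - 25 = 13
  42 - 38 = 4
  55 - 42 = 13
  58 - 55 = 3
  68 - 58 = 10
  84 - 68 = 16
  87 - 84 = 3
  88 - 87 = 1


Delta encoded: [25, 13, 4, 13, 3, 10, 16, 3, 1]


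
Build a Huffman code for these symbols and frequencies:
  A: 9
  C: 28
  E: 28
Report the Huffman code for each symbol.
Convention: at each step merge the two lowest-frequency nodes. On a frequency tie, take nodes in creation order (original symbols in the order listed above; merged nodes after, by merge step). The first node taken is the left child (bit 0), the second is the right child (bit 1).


Huffman tree construction:
Step 1: Merge A(9) + C(28) = 37
Step 2: Merge E(28) + (A+C)(37) = 65
Read each symbol's code off the tree from the root (left child = 0, right child = 1).

Codes:
  A: 10 (length 2)
  C: 11 (length 2)
  E: 0 (length 1)
Average code length: 102/65 = 1.5692 bits/symbol


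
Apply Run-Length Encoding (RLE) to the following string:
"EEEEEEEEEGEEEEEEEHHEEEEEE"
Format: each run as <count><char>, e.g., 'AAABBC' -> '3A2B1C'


Scanning runs left to right:
  i=0: run of 'E' x 9 -> '9E'
  i=9: run of 'G' x 1 -> '1G'
  i=10: run of 'E' x 7 -> '7E'
  i=17: run of 'H' x 2 -> '2H'
  i=19: run of 'E' x 6 -> '6E'

RLE = 9E1G7E2H6E


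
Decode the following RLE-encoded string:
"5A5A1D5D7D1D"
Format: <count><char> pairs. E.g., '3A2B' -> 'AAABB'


Expanding each <count><char> pair:
  5A -> 'AAAAA'
  5A -> 'AAAAA'
  1D -> 'D'
  5D -> 'DDDDD'
  7D -> 'DDDDDDD'
  1D -> 'D'

Decoded = AAAAAAAAAADDDDDDDDDDDDDD


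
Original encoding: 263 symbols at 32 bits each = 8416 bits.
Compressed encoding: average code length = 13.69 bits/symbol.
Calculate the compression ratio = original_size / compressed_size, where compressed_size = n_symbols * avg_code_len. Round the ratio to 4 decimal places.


original_size = n_symbols * orig_bits = 263 * 32 = 8416 bits
compressed_size = n_symbols * avg_code_len = 263 * 13.69 = 3600.47 bits
ratio = original_size / compressed_size = 8416 / 3600.47 = 2.3375

Compression ratio = 2.3375


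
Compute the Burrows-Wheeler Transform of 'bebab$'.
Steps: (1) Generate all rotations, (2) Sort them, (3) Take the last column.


Rotations (sorted):
  0: $bebab -> last char: b
  1: ab$beb -> last char: b
  2: b$beba -> last char: a
  3: bab$be -> last char: e
  4: bebab$ -> last char: $
  5: ebab$b -> last char: b


BWT = bbae$b


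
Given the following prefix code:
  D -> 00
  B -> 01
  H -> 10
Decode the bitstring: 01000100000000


Decoding step by step:
Bits 01 -> B
Bits 00 -> D
Bits 01 -> B
Bits 00 -> D
Bits 00 -> D
Bits 00 -> D
Bits 00 -> D


Decoded message: BDBDDDD


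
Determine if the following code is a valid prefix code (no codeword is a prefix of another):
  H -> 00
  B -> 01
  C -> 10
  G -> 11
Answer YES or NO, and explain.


Checking each pair (does one codeword prefix another?):
  H='00' vs B='01': no prefix
  H='00' vs C='10': no prefix
  H='00' vs G='11': no prefix
  B='01' vs H='00': no prefix
  B='01' vs C='10': no prefix
  B='01' vs G='11': no prefix
  C='10' vs H='00': no prefix
  C='10' vs B='01': no prefix
  C='10' vs G='11': no prefix
  G='11' vs H='00': no prefix
  G='11' vs B='01': no prefix
  G='11' vs C='10': no prefix
No violation found over all pairs.

YES -- this is a valid prefix code. No codeword is a prefix of any other codeword.


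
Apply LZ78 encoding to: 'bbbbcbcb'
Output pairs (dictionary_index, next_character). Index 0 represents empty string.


LZ78 encoding steps:
Dictionary: {0: ''}
Step 1: w='' (idx 0), next='b' -> output (0, 'b'), add 'b' as idx 1
Step 2: w='b' (idx 1), next='b' -> output (1, 'b'), add 'bb' as idx 2
Step 3: w='b' (idx 1), next='c' -> output (1, 'c'), add 'bc' as idx 3
Step 4: w='bc' (idx 3), next='b' -> output (3, 'b'), add 'bcb' as idx 4


Encoded: [(0, 'b'), (1, 'b'), (1, 'c'), (3, 'b')]


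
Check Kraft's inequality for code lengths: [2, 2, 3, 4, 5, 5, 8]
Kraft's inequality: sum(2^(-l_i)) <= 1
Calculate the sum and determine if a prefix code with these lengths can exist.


Sum = 2^(-2) + 2^(-2) + 2^(-3) + 2^(-4) + 2^(-5) + 2^(-5) + 2^(-8)
    = 0.25 + 0.25 + 0.125 + 0.0625 + 0.03125 + 0.03125 + 0.00390625
    = 193/256 = 0.75390625
Since 0.75390625 <= 1, Kraft's inequality IS satisfied.
A prefix code with these lengths CAN exist.

Kraft sum = 0.75390625. Satisfied.


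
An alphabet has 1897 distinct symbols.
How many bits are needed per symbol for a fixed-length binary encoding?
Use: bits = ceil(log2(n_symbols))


log2(1897) = 10.8895
Bracket: 2^10 = 1024 < 1897 <= 2^11 = 2048
So ceil(log2(1897)) = 11

bits = ceil(log2(1897)) = ceil(10.8895) = 11 bits


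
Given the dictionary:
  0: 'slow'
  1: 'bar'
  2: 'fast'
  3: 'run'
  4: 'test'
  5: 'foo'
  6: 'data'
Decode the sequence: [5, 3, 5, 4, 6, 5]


Look up each index in the dictionary:
  5 -> 'foo'
  3 -> 'run'
  5 -> 'foo'
  4 -> 'test'
  6 -> 'data'
  5 -> 'foo'

Decoded: "foo run foo test data foo"


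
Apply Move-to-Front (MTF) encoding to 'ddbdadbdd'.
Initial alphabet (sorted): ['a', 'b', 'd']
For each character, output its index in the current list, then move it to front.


MTF encoding:
'd': index 2 in ['a', 'b', 'd'] -> ['d', 'a', 'b']
'd': index 0 in ['d', 'a', 'b'] -> ['d', 'a', 'b']
'b': index 2 in ['d', 'a', 'b'] -> ['b', 'd', 'a']
'd': index 1 in ['b', 'd', 'a'] -> ['d', 'b', 'a']
'a': index 2 in ['d', 'b', 'a'] -> ['a', 'd', 'b']
'd': index 1 in ['a', 'd', 'b'] -> ['d', 'a', 'b']
'b': index 2 in ['d', 'a', 'b'] -> ['b', 'd', 'a']
'd': index 1 in ['b', 'd', 'a'] -> ['d', 'b', 'a']
'd': index 0 in ['d', 'b', 'a'] -> ['d', 'b', 'a']


Output: [2, 0, 2, 1, 2, 1, 2, 1, 0]


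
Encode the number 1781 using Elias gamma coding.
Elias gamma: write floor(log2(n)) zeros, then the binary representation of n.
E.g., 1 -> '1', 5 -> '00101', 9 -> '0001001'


num_bits = floor(log2(1781)) + 1 = 11
leading_zeros = num_bits - 1 = 10
binary(1781) = 11011110101

Elias gamma(1781) = '0000000000' + '11011110101' = 000000000011011110101 (21 bits)


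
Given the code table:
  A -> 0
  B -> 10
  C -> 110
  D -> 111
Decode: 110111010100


Decoding:
110 -> C
111 -> D
0 -> A
10 -> B
10 -> B
0 -> A


Result: CDABBA


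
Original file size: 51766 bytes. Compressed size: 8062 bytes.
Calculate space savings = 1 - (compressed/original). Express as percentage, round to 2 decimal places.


ratio = compressed/original = 8062/51766 = 0.155739
savings = 1 - ratio = 1 - 0.155739 = 0.844261
as a percentage: 0.844261 * 100 = 84.43%

Space savings = 1 - 8062/51766 = 84.43%


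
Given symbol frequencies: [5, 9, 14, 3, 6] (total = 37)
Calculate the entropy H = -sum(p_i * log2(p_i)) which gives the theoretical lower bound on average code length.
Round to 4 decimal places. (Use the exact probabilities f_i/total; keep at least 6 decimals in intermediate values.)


Per-symbol terms -p_i * log2(p_i) with p_i = f_i/37:
  p = 5/37 = 0.135135: log2(p) = -2.887525, -p*log2(p) = 0.390206
  p = 9/37 = 0.243243: log2(p) = -2.039528, -p*log2(p) = 0.496101
  p = 14/37 = 0.378378: log2(p) = -1.402098, -p*log2(p) = 0.530524
  p = 3/37 = 0.081081: log2(p) = -3.624491, -p*log2(p) = 0.293878
  p = 6/37 = 0.162162: log2(p) = -2.624491, -p*log2(p) = 0.425593
H = 0.390206 + 0.496101 + 0.530524 + 0.293878 + 0.425593 = 2.136302

H = 2.1363 bits/symbol


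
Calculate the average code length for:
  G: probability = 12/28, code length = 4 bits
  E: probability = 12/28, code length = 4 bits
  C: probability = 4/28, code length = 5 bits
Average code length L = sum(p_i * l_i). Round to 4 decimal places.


Weighted contributions p_i * l_i:
  G: (12/28) * 4 = 48/28
  E: (12/28) * 4 = 48/28
  C: (4/28) * 5 = 20/28
Sum = (48 + 48 + 20)/28 = 116/28

L = 116/28 = 4.1429 bits/symbol


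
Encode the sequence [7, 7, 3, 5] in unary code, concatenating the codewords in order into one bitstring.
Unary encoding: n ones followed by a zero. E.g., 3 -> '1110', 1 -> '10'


Encode each number as n ones followed by a terminating 0:
  7 -> 11111110 (8 bits)
  7 -> 11111110 (8 bits)
  3 -> 1110 (4 bits)
  5 -> 111110 (6 bits)
Total length = 8 + 8 + 4 + 6 = 26 bits.

Unary([7, 7, 3, 5]) = 11111110111111101110111110 (26 bits)


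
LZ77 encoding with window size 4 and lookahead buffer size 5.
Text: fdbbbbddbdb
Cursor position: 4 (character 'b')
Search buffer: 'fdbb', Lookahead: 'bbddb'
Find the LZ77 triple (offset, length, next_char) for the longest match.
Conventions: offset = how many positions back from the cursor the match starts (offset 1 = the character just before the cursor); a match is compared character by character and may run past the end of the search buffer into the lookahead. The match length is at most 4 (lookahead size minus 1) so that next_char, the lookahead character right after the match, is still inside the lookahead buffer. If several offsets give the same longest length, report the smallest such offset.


Try each offset into the search buffer:
  offset=1 (pos 3, char 'b'): match length 2
  offset=2 (pos 2, char 'b'): match length 2
  offset=3 (pos 1, char 'd'): match length 0
  offset=4 (pos 0, char 'f'): match length 0
Longest match has length 2, found at offsets 1, 2; take the smallest, offset 1.
next_char = character at position 4 + 2 = 6 -> 'd'

Best match: offset=1, length=2 (matching 'bb' starting at position 3)
LZ77 triple: (1, 2, 'd')


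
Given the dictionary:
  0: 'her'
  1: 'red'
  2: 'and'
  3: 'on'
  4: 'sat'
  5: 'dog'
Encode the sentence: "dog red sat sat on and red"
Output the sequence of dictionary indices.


Look up each word in the dictionary:
  'dog' -> 5
  'red' -> 1
  'sat' -> 4
  'sat' -> 4
  'on' -> 3
  'and' -> 2
  'red' -> 1

Encoded: [5, 1, 4, 4, 3, 2, 1]


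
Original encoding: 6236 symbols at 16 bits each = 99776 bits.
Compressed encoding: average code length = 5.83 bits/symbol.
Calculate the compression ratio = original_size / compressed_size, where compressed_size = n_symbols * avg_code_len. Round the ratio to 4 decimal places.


original_size = n_symbols * orig_bits = 6236 * 16 = 99776 bits
compressed_size = n_symbols * avg_code_len = 6236 * 5.83 = 36355.88 bits
ratio = original_size / compressed_size = 99776 / 36355.88 = 2.7444

Compression ratio = 2.7444


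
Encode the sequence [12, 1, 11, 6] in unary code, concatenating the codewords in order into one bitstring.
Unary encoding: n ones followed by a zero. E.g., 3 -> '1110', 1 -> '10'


Encode each number as n ones followed by a terminating 0:
  12 -> 1111111111110 (13 bits)
  1 -> 10 (2 bits)
  11 -> 111111111110 (12 bits)
  6 -> 1111110 (7 bits)
Total length = 13 + 2 + 12 + 7 = 34 bits.

Unary([12, 1, 11, 6]) = 1111111111110101111111111101111110 (34 bits)


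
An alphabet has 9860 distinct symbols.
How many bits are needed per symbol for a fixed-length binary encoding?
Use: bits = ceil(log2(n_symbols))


log2(9860) = 13.2674
Bracket: 2^13 = 8192 < 9860 <= 2^14 = 16384
So ceil(log2(9860)) = 14

bits = ceil(log2(9860)) = ceil(13.2674) = 14 bits


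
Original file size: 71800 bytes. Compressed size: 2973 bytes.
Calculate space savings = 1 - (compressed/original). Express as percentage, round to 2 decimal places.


ratio = compressed/original = 2973/71800 = 0.041407
savings = 1 - ratio = 1 - 0.041407 = 0.958593
as a percentage: 0.958593 * 100 = 95.86%

Space savings = 1 - 2973/71800 = 95.86%


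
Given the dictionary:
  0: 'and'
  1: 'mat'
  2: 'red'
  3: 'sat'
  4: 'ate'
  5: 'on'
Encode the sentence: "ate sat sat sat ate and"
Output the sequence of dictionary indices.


Look up each word in the dictionary:
  'ate' -> 4
  'sat' -> 3
  'sat' -> 3
  'sat' -> 3
  'ate' -> 4
  'and' -> 0

Encoded: [4, 3, 3, 3, 4, 0]


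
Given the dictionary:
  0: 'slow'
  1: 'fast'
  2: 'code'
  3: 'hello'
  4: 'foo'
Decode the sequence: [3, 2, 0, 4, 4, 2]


Look up each index in the dictionary:
  3 -> 'hello'
  2 -> 'code'
  0 -> 'slow'
  4 -> 'foo'
  4 -> 'foo'
  2 -> 'code'

Decoded: "hello code slow foo foo code"


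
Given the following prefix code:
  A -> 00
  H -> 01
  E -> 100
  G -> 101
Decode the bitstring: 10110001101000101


Decoding step by step:
Bits 101 -> G
Bits 100 -> E
Bits 01 -> H
Bits 101 -> G
Bits 00 -> A
Bits 01 -> H
Bits 01 -> H


Decoded message: GEHGAHH


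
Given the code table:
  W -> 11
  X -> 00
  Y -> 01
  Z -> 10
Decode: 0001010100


Decoding:
00 -> X
01 -> Y
01 -> Y
01 -> Y
00 -> X


Result: XYYYX


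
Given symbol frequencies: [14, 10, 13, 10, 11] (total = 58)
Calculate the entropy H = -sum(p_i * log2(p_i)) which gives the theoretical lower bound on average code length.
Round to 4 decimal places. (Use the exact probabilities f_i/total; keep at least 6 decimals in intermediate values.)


Per-symbol terms -p_i * log2(p_i) with p_i = f_i/58:
  p = 14/58 = 0.241379: log2(p) = -2.050626, -p*log2(p) = 0.494979
  p = 10/58 = 0.172414: log2(p) = -2.536053, -p*log2(p) = 0.437251
  p = 13/58 = 0.224138: log2(p) = -2.157541, -p*log2(p) = 0.483587
  p = 10/58 = 0.172414: log2(p) = -2.536053, -p*log2(p) = 0.437251
  p = 11/58 = 0.189655: log2(p) = -2.398549, -p*log2(p) = 0.454897
H = 0.494979 + 0.437251 + 0.483587 + 0.437251 + 0.454897 = 2.307965

H = 2.308 bits/symbol


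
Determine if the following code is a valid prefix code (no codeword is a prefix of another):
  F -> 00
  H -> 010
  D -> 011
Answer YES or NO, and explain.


Checking each pair (does one codeword prefix another?):
  F='00' vs H='010': no prefix
  F='00' vs D='011': no prefix
  H='010' vs F='00': no prefix
  H='010' vs D='011': no prefix
  D='011' vs F='00': no prefix
  D='011' vs H='010': no prefix
No violation found over all pairs.

YES -- this is a valid prefix code. No codeword is a prefix of any other codeword.


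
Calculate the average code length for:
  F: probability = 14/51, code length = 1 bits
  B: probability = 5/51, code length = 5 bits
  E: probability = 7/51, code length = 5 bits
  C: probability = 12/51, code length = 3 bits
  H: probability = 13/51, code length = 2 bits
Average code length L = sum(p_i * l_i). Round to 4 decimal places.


Weighted contributions p_i * l_i:
  F: (14/51) * 1 = 14/51
  B: (5/51) * 5 = 25/51
  E: (7/51) * 5 = 35/51
  C: (12/51) * 3 = 36/51
  H: (13/51) * 2 = 26/51
Sum = (14 + 25 + 35 + 36 + 26)/51 = 136/51

L = 136/51 = 2.6667 bits/symbol


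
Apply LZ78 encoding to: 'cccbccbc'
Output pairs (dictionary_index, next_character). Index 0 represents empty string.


LZ78 encoding steps:
Dictionary: {0: ''}
Step 1: w='' (idx 0), next='c' -> output (0, 'c'), add 'c' as idx 1
Step 2: w='c' (idx 1), next='c' -> output (1, 'c'), add 'cc' as idx 2
Step 3: w='' (idx 0), next='b' -> output (0, 'b'), add 'b' as idx 3
Step 4: w='cc' (idx 2), next='b' -> output (2, 'b'), add 'ccb' as idx 4
Step 5: w='c' (idx 1), end of input -> output (1, '')


Encoded: [(0, 'c'), (1, 'c'), (0, 'b'), (2, 'b'), (1, '')]


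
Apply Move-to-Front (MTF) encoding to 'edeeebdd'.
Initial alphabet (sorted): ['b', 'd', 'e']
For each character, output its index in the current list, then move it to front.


MTF encoding:
'e': index 2 in ['b', 'd', 'e'] -> ['e', 'b', 'd']
'd': index 2 in ['e', 'b', 'd'] -> ['d', 'e', 'b']
'e': index 1 in ['d', 'e', 'b'] -> ['e', 'd', 'b']
'e': index 0 in ['e', 'd', 'b'] -> ['e', 'd', 'b']
'e': index 0 in ['e', 'd', 'b'] -> ['e', 'd', 'b']
'b': index 2 in ['e', 'd', 'b'] -> ['b', 'e', 'd']
'd': index 2 in ['b', 'e', 'd'] -> ['d', 'b', 'e']
'd': index 0 in ['d', 'b', 'e'] -> ['d', 'b', 'e']


Output: [2, 2, 1, 0, 0, 2, 2, 0]


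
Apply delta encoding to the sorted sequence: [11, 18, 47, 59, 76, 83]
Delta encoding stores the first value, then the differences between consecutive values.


First value: 11
Deltas:
  18 - 11 = 7
  47 - 18 = 29
  59 - 47 = 12
  76 - 59 = 17
  83 - 76 = 7


Delta encoded: [11, 7, 29, 12, 17, 7]


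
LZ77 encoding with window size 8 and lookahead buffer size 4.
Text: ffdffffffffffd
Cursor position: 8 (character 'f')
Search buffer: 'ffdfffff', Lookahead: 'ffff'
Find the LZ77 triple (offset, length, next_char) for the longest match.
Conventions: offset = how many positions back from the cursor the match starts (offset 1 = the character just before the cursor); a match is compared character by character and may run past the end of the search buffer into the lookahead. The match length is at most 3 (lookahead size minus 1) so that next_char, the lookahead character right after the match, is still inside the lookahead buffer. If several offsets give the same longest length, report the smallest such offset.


Try each offset into the search buffer:
  offset=1 (pos 7, char 'f'): match length 3
  offset=2 (pos 6, char 'f'): match length 3
  offset=3 (pos 5, char 'f'): match length 3
  offset=4 (pos 4, char 'f'): match length 3
  offset=5 (pos 3, char 'f'): match length 3
  offset=6 (pos 2, char 'd'): match length 0
  offset=7 (pos 1, char 'f'): match length 1
  offset=8 (pos 0, char 'f'): match length 2
Longest match has length 3, found at offsets 1, 2, 3, 4, 5; take the smallest, offset 1.
next_char = character at position 8 + 3 = 11 -> 'f'

Best match: offset=1, length=3 (matching 'fff' starting at position 7)
LZ77 triple: (1, 3, 'f')


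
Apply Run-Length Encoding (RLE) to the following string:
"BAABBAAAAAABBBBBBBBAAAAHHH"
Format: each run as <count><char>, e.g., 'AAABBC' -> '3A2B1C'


Scanning runs left to right:
  i=0: run of 'B' x 1 -> '1B'
  i=1: run of 'A' x 2 -> '2A'
  i=3: run of 'B' x 2 -> '2B'
  i=5: run of 'A' x 6 -> '6A'
  i=11: run of 'B' x 8 -> '8B'
  i=19: run of 'A' x 4 -> '4A'
  i=23: run of 'H' x 3 -> '3H'

RLE = 1B2A2B6A8B4A3H


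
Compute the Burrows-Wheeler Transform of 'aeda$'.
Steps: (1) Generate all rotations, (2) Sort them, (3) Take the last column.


Rotations (sorted):
  0: $aeda -> last char: a
  1: a$aed -> last char: d
  2: aeda$ -> last char: $
  3: da$ae -> last char: e
  4: eda$a -> last char: a


BWT = ad$ea


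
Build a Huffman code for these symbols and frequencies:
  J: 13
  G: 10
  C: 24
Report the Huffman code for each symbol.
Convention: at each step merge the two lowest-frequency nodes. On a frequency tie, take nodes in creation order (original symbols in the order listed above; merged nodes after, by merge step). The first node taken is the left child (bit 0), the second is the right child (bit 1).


Huffman tree construction:
Step 1: Merge G(10) + J(13) = 23
Step 2: Merge (G+J)(23) + C(24) = 47
Read each symbol's code off the tree from the root (left child = 0, right child = 1).

Codes:
  J: 01 (length 2)
  G: 00 (length 2)
  C: 1 (length 1)
Average code length: 70/47 = 1.4894 bits/symbol


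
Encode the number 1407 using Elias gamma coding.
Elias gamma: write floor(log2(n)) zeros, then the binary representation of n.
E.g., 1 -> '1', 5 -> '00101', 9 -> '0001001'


num_bits = floor(log2(1407)) + 1 = 11
leading_zeros = num_bits - 1 = 10
binary(1407) = 10101111111

Elias gamma(1407) = '0000000000' + '10101111111' = 000000000010101111111 (21 bits)


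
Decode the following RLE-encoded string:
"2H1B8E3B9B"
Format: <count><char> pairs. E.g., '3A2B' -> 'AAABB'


Expanding each <count><char> pair:
  2H -> 'HH'
  1B -> 'B'
  8E -> 'EEEEEEEE'
  3B -> 'BBB'
  9B -> 'BBBBBBBBB'

Decoded = HHBEEEEEEEEBBBBBBBBBBBB


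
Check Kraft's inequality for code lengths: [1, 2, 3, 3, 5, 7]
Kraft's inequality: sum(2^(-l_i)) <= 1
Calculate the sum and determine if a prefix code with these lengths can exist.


Sum = 2^(-1) + 2^(-2) + 2^(-3) + 2^(-3) + 2^(-5) + 2^(-7)
    = 0.5 + 0.25 + 0.125 + 0.125 + 0.03125 + 0.0078125
    = 133/128 = 1.0390625
Since 1.0390625 > 1, Kraft's inequality is NOT satisfied.
A prefix code with these lengths CANNOT exist.

Kraft sum = 1.0390625. Not satisfied.


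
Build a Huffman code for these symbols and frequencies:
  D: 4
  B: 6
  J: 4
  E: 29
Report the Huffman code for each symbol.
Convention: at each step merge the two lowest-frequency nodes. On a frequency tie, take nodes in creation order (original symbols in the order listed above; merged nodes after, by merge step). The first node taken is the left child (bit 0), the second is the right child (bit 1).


Huffman tree construction:
Step 1: Merge D(4) + J(4) = 8
Step 2: Merge B(6) + (D+J)(8) = 14
Step 3: Merge (B+(D+J))(14) + E(29) = 43
Read each symbol's code off the tree from the root (left child = 0, right child = 1).

Codes:
  D: 010 (length 3)
  B: 00 (length 2)
  J: 011 (length 3)
  E: 1 (length 1)
Average code length: 65/43 = 1.5116 bits/symbol


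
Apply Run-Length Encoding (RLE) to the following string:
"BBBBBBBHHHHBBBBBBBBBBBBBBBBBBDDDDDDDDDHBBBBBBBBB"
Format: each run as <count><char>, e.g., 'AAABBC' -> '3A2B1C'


Scanning runs left to right:
  i=0: run of 'B' x 7 -> '7B'
  i=7: run of 'H' x 4 -> '4H'
  i=11: run of 'B' x 18 -> '18B'
  i=29: run of 'D' x 9 -> '9D'
  i=38: run of 'H' x 1 -> '1H'
  i=39: run of 'B' x 9 -> '9B'

RLE = 7B4H18B9D1H9B


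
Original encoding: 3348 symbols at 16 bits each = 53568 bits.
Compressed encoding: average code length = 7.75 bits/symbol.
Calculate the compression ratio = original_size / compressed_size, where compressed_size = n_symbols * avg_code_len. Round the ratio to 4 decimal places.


original_size = n_symbols * orig_bits = 3348 * 16 = 53568 bits
compressed_size = n_symbols * avg_code_len = 3348 * 7.75 = 25947.0 bits
ratio = original_size / compressed_size = 53568 / 25947.0 = 2.0645

Compression ratio = 2.0645


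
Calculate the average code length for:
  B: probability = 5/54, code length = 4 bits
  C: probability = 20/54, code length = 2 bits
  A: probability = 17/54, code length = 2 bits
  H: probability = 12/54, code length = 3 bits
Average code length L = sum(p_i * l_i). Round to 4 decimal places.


Weighted contributions p_i * l_i:
  B: (5/54) * 4 = 20/54
  C: (20/54) * 2 = 40/54
  A: (17/54) * 2 = 34/54
  H: (12/54) * 3 = 36/54
Sum = (20 + 40 + 34 + 36)/54 = 130/54

L = 130/54 = 2.4074 bits/symbol


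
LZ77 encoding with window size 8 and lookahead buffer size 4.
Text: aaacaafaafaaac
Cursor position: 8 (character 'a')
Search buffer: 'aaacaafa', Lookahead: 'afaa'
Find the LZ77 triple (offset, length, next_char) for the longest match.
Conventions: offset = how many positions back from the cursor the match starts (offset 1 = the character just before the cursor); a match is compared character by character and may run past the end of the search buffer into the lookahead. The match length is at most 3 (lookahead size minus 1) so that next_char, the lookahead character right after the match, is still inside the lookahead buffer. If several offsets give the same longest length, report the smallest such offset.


Try each offset into the search buffer:
  offset=1 (pos 7, char 'a'): match length 1
  offset=2 (pos 6, char 'f'): match length 0
  offset=3 (pos 5, char 'a'): match length 3
  offset=4 (pos 4, char 'a'): match length 1
  offset=5 (pos 3, char 'c'): match length 0
  offset=6 (pos 2, char 'a'): match length 1
  offset=7 (pos 1, char 'a'): match length 1
  offset=8 (pos 0, char 'a'): match length 1
Longest match has length 3 at offset 3.
next_char = character at position 8 + 3 = 11 -> 'a'

Best match: offset=3, length=3 (matching 'afa' starting at position 5)
LZ77 triple: (3, 3, 'a')


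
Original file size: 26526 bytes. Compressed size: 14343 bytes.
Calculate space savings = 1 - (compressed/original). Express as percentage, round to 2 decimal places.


ratio = compressed/original = 14343/26526 = 0.540715
savings = 1 - ratio = 1 - 0.540715 = 0.459285
as a percentage: 0.459285 * 100 = 45.93%

Space savings = 1 - 14343/26526 = 45.93%


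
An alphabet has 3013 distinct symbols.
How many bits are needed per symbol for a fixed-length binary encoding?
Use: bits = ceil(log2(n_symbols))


log2(3013) = 11.557
Bracket: 2^11 = 2048 < 3013 <= 2^12 = 4096
So ceil(log2(3013)) = 12

bits = ceil(log2(3013)) = ceil(11.557) = 12 bits


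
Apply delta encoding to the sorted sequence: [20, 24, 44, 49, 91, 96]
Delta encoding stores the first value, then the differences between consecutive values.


First value: 20
Deltas:
  24 - 20 = 4
  44 - 24 = 20
  49 - 44 = 5
  91 - 49 = 42
  96 - 91 = 5


Delta encoded: [20, 4, 20, 5, 42, 5]


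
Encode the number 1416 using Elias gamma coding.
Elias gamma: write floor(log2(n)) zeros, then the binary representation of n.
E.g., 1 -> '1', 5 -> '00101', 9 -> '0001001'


num_bits = floor(log2(1416)) + 1 = 11
leading_zeros = num_bits - 1 = 10
binary(1416) = 10110001000

Elias gamma(1416) = '0000000000' + '10110001000' = 000000000010110001000 (21 bits)


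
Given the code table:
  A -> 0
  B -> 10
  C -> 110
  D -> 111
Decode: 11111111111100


Decoding:
111 -> D
111 -> D
111 -> D
111 -> D
0 -> A
0 -> A


Result: DDDDAA


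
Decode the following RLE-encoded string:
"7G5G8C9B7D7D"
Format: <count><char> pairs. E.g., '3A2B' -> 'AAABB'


Expanding each <count><char> pair:
  7G -> 'GGGGGGG'
  5G -> 'GGGGG'
  8C -> 'CCCCCCCC'
  9B -> 'BBBBBBBBB'
  7D -> 'DDDDDDD'
  7D -> 'DDDDDDD'

Decoded = GGGGGGGGGGGGCCCCCCCCBBBBBBBBBDDDDDDDDDDDDDD


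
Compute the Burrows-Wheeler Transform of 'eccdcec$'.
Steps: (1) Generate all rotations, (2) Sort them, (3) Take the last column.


Rotations (sorted):
  0: $eccdcec -> last char: c
  1: c$eccdce -> last char: e
  2: ccdcec$e -> last char: e
  3: cdcec$ec -> last char: c
  4: cec$eccd -> last char: d
  5: dcec$ecc -> last char: c
  6: ec$eccdc -> last char: c
  7: eccdcec$ -> last char: $


BWT = ceecdcc$


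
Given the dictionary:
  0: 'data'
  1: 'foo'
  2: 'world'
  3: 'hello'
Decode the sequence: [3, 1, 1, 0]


Look up each index in the dictionary:
  3 -> 'hello'
  1 -> 'foo'
  1 -> 'foo'
  0 -> 'data'

Decoded: "hello foo foo data"


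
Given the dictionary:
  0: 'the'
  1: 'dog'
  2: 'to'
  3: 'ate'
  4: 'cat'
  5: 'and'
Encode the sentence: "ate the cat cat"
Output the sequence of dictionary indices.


Look up each word in the dictionary:
  'ate' -> 3
  'the' -> 0
  'cat' -> 4
  'cat' -> 4

Encoded: [3, 0, 4, 4]


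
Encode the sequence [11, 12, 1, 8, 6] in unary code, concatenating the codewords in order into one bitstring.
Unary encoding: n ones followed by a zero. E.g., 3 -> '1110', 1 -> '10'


Encode each number as n ones followed by a terminating 0:
  11 -> 111111111110 (12 bits)
  12 -> 1111111111110 (13 bits)
  1 -> 10 (2 bits)
  8 -> 111111110 (9 bits)
  6 -> 1111110 (7 bits)
Total length = 12 + 13 + 2 + 9 + 7 = 43 bits.

Unary([11, 12, 1, 8, 6]) = 1111111111101111111111110101111111101111110 (43 bits)


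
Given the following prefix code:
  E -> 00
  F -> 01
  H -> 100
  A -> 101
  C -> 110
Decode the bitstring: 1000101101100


Decoding step by step:
Bits 100 -> H
Bits 01 -> F
Bits 01 -> F
Bits 101 -> A
Bits 100 -> H


Decoded message: HFFAH


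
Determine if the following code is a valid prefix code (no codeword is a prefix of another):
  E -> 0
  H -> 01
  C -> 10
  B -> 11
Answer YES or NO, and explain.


Checking each pair (does one codeword prefix another?):
  E='0' vs H='01': prefix -- VIOLATION

NO -- this is NOT a valid prefix code. E (0) is a prefix of H (01).


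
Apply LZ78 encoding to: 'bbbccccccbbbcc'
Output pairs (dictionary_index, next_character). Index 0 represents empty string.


LZ78 encoding steps:
Dictionary: {0: ''}
Step 1: w='' (idx 0), next='b' -> output (0, 'b'), add 'b' as idx 1
Step 2: w='b' (idx 1), next='b' -> output (1, 'b'), add 'bb' as idx 2
Step 3: w='' (idx 0), next='c' -> output (0, 'c'), add 'c' as idx 3
Step 4: w='c' (idx 3), next='c' -> output (3, 'c'), add 'cc' as idx 4
Step 5: w='cc' (idx 4), next='c' -> output (4, 'c'), add 'ccc' as idx 5
Step 6: w='bb' (idx 2), next='b' -> output (2, 'b'), add 'bbb' as idx 6
Step 7: w='cc' (idx 4), end of input -> output (4, '')


Encoded: [(0, 'b'), (1, 'b'), (0, 'c'), (3, 'c'), (4, 'c'), (2, 'b'), (4, '')]


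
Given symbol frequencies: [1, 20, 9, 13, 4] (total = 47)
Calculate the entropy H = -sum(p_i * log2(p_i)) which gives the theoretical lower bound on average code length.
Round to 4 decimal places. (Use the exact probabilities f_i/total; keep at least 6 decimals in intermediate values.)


Per-symbol terms -p_i * log2(p_i) with p_i = f_i/47:
  p = 1/47 = 0.021277: log2(p) = -5.554589, -p*log2(p) = 0.118183
  p = 20/47 = 0.425532: log2(p) = -1.232661, -p*log2(p) = 0.524536
  p = 9/47 = 0.191489: log2(p) = -2.384664, -p*log2(p) = 0.456638
  p = 13/47 = 0.276596: log2(p) = -1.854149, -p*log2(p) = 0.512850
  p = 4/47 = 0.085106: log2(p) = -3.554589, -p*log2(p) = 0.302518
H = 0.118183 + 0.524536 + 0.456638 + 0.512850 + 0.302518 = 1.914725

H = 1.9147 bits/symbol


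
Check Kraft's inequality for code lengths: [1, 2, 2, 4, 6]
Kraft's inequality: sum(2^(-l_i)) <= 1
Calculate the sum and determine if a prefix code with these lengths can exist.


Sum = 2^(-1) + 2^(-2) + 2^(-2) + 2^(-4) + 2^(-6)
    = 0.5 + 0.25 + 0.25 + 0.0625 + 0.015625
    = 69/64 = 1.078125
Since 1.078125 > 1, Kraft's inequality is NOT satisfied.
A prefix code with these lengths CANNOT exist.

Kraft sum = 1.078125. Not satisfied.


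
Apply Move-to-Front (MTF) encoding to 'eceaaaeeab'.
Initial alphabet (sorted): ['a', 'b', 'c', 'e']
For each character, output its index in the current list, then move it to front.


MTF encoding:
'e': index 3 in ['a', 'b', 'c', 'e'] -> ['e', 'a', 'b', 'c']
'c': index 3 in ['e', 'a', 'b', 'c'] -> ['c', 'e', 'a', 'b']
'e': index 1 in ['c', 'e', 'a', 'b'] -> ['e', 'c', 'a', 'b']
'a': index 2 in ['e', 'c', 'a', 'b'] -> ['a', 'e', 'c', 'b']
'a': index 0 in ['a', 'e', 'c', 'b'] -> ['a', 'e', 'c', 'b']
'a': index 0 in ['a', 'e', 'c', 'b'] -> ['a', 'e', 'c', 'b']
'e': index 1 in ['a', 'e', 'c', 'b'] -> ['e', 'a', 'c', 'b']
'e': index 0 in ['e', 'a', 'c', 'b'] -> ['e', 'a', 'c', 'b']
'a': index 1 in ['e', 'a', 'c', 'b'] -> ['a', 'e', 'c', 'b']
'b': index 3 in ['a', 'e', 'c', 'b'] -> ['b', 'a', 'e', 'c']


Output: [3, 3, 1, 2, 0, 0, 1, 0, 1, 3]


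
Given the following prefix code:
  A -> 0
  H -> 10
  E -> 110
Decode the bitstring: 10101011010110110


Decoding step by step:
Bits 10 -> H
Bits 10 -> H
Bits 10 -> H
Bits 110 -> E
Bits 10 -> H
Bits 110 -> E
Bits 110 -> E


Decoded message: HHHEHEE


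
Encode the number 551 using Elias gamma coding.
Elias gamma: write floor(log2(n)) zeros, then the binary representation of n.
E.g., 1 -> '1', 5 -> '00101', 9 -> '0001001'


num_bits = floor(log2(551)) + 1 = 10
leading_zeros = num_bits - 1 = 9
binary(551) = 1000100111

Elias gamma(551) = '000000000' + '1000100111' = 0000000001000100111 (19 bits)


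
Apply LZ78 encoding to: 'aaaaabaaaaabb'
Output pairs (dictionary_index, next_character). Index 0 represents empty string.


LZ78 encoding steps:
Dictionary: {0: ''}
Step 1: w='' (idx 0), next='a' -> output (0, 'a'), add 'a' as idx 1
Step 2: w='a' (idx 1), next='a' -> output (1, 'a'), add 'aa' as idx 2
Step 3: w='aa' (idx 2), next='b' -> output (2, 'b'), add 'aab' as idx 3
Step 4: w='aa' (idx 2), next='a' -> output (2, 'a'), add 'aaa' as idx 4
Step 5: w='aab' (idx 3), next='b' -> output (3, 'b'), add 'aabb' as idx 5


Encoded: [(0, 'a'), (1, 'a'), (2, 'b'), (2, 'a'), (3, 'b')]


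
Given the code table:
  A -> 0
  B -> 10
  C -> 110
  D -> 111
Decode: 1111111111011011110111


Decoding:
111 -> D
111 -> D
111 -> D
10 -> B
110 -> C
111 -> D
10 -> B
111 -> D


Result: DDDBCDBD


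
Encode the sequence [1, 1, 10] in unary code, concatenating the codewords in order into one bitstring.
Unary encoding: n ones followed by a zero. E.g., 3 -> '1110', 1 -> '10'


Encode each number as n ones followed by a terminating 0:
  1 -> 10 (2 bits)
  1 -> 10 (2 bits)
  10 -> 11111111110 (11 bits)
Total length = 2 + 2 + 11 = 15 bits.

Unary([1, 1, 10]) = 101011111111110 (15 bits)


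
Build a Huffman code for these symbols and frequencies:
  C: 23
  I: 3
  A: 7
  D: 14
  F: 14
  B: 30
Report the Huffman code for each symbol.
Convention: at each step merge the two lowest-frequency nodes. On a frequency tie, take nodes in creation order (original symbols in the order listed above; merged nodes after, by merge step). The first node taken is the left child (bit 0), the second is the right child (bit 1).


Huffman tree construction:
Step 1: Merge I(3) + A(7) = 10
Step 2: Merge (I+A)(10) + D(14) = 24
Step 3: Merge F(14) + C(23) = 37
Step 4: Merge ((I+A)+D)(24) + B(30) = 54
Step 5: Merge (F+C)(37) + (((I+A)+D)+B)(54) = 91
Read each symbol's code off the tree from the root (left child = 0, right child = 1).

Codes:
  C: 01 (length 2)
  I: 1000 (length 4)
  A: 1001 (length 4)
  D: 101 (length 3)
  F: 00 (length 2)
  B: 11 (length 2)
Average code length: 216/91 = 2.3736 bits/symbol


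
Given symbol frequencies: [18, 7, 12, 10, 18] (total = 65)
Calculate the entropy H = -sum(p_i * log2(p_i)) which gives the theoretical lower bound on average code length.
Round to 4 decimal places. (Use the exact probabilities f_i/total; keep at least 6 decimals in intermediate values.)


Per-symbol terms -p_i * log2(p_i) with p_i = f_i/65:
  p = 18/65 = 0.276923: log2(p) = -1.852443, -p*log2(p) = 0.512984
  p = 7/65 = 0.107692: log2(p) = -3.215013, -p*log2(p) = 0.346232
  p = 12/65 = 0.184615: log2(p) = -2.437405, -p*log2(p) = 0.449983
  p = 10/65 = 0.153846: log2(p) = -2.700440, -p*log2(p) = 0.415452
  p = 18/65 = 0.276923: log2(p) = -1.852443, -p*log2(p) = 0.512984
H = 0.512984 + 0.346232 + 0.449983 + 0.415452 + 0.512984 = 2.237635

H = 2.2376 bits/symbol


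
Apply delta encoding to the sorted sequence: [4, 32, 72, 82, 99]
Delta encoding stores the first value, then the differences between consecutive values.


First value: 4
Deltas:
  32 - 4 = 28
  72 - 32 = 40
  82 - 72 = 10
  99 - 82 = 17


Delta encoded: [4, 28, 40, 10, 17]


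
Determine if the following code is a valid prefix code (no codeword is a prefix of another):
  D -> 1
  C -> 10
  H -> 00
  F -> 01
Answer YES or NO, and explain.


Checking each pair (does one codeword prefix another?):
  D='1' vs C='10': prefix -- VIOLATION

NO -- this is NOT a valid prefix code. D (1) is a prefix of C (10).


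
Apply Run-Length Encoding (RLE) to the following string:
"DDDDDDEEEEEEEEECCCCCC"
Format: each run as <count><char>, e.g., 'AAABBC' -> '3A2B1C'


Scanning runs left to right:
  i=0: run of 'D' x 6 -> '6D'
  i=6: run of 'E' x 9 -> '9E'
  i=15: run of 'C' x 6 -> '6C'

RLE = 6D9E6C


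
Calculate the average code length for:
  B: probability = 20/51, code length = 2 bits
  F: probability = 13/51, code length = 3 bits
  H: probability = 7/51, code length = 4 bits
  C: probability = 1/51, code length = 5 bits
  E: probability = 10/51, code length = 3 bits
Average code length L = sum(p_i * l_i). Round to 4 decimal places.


Weighted contributions p_i * l_i:
  B: (20/51) * 2 = 40/51
  F: (13/51) * 3 = 39/51
  H: (7/51) * 4 = 28/51
  C: (1/51) * 5 = 5/51
  E: (10/51) * 3 = 30/51
Sum = (40 + 39 + 28 + 5 + 30)/51 = 142/51

L = 142/51 = 2.7843 bits/symbol


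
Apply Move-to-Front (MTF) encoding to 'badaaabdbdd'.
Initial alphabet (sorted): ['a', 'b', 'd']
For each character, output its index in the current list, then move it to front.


MTF encoding:
'b': index 1 in ['a', 'b', 'd'] -> ['b', 'a', 'd']
'a': index 1 in ['b', 'a', 'd'] -> ['a', 'b', 'd']
'd': index 2 in ['a', 'b', 'd'] -> ['d', 'a', 'b']
'a': index 1 in ['d', 'a', 'b'] -> ['a', 'd', 'b']
'a': index 0 in ['a', 'd', 'b'] -> ['a', 'd', 'b']
'a': index 0 in ['a', 'd', 'b'] -> ['a', 'd', 'b']
'b': index 2 in ['a', 'd', 'b'] -> ['b', 'a', 'd']
'd': index 2 in ['b', 'a', 'd'] -> ['d', 'b', 'a']
'b': index 1 in ['d', 'b', 'a'] -> ['b', 'd', 'a']
'd': index 1 in ['b', 'd', 'a'] -> ['d', 'b', 'a']
'd': index 0 in ['d', 'b', 'a'] -> ['d', 'b', 'a']


Output: [1, 1, 2, 1, 0, 0, 2, 2, 1, 1, 0]


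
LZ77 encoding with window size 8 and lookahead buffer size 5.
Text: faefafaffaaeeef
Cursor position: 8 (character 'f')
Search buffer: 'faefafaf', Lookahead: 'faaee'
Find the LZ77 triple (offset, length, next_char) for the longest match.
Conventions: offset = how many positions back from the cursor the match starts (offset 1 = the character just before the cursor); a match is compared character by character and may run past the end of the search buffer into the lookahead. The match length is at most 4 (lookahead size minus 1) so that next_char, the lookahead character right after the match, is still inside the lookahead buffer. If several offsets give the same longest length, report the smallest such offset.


Try each offset into the search buffer:
  offset=1 (pos 7, char 'f'): match length 1
  offset=2 (pos 6, char 'a'): match length 0
  offset=3 (pos 5, char 'f'): match length 2
  offset=4 (pos 4, char 'a'): match length 0
  offset=5 (pos 3, char 'f'): match length 2
  offset=6 (pos 2, char 'e'): match length 0
  offset=7 (pos 1, char 'a'): match length 0
  offset=8 (pos 0, char 'f'): match length 2
Longest match has length 2, found at offsets 3, 5, 8; take the smallest, offset 3.
next_char = character at position 8 + 2 = 10 -> 'a'

Best match: offset=3, length=2 (matching 'fa' starting at position 5)
LZ77 triple: (3, 2, 'a')


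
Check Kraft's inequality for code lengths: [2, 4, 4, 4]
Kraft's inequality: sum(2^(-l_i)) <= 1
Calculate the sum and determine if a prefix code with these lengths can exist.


Sum = 2^(-2) + 2^(-4) + 2^(-4) + 2^(-4)
    = 0.25 + 0.0625 + 0.0625 + 0.0625
    = 7/16 = 0.4375
Since 0.4375 <= 1, Kraft's inequality IS satisfied.
A prefix code with these lengths CAN exist.

Kraft sum = 0.4375. Satisfied.


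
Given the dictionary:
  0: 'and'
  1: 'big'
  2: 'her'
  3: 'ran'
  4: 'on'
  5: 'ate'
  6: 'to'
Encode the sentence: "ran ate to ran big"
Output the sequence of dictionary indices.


Look up each word in the dictionary:
  'ran' -> 3
  'ate' -> 5
  'to' -> 6
  'ran' -> 3
  'big' -> 1

Encoded: [3, 5, 6, 3, 1]


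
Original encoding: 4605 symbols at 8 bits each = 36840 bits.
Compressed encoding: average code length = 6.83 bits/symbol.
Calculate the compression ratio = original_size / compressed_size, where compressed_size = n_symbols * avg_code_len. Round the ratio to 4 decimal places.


original_size = n_symbols * orig_bits = 4605 * 8 = 36840 bits
compressed_size = n_symbols * avg_code_len = 4605 * 6.83 = 31452.15 bits
ratio = original_size / compressed_size = 36840 / 31452.15 = 1.1713

Compression ratio = 1.1713


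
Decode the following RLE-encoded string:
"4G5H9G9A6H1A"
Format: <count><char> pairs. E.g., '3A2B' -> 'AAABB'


Expanding each <count><char> pair:
  4G -> 'GGGG'
  5H -> 'HHHHH'
  9G -> 'GGGGGGGGG'
  9A -> 'AAAAAAAAA'
  6H -> 'HHHHHH'
  1A -> 'A'

Decoded = GGGGHHHHHGGGGGGGGGAAAAAAAAAHHHHHHA


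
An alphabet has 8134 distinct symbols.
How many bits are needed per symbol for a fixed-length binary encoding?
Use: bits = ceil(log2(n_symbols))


log2(8134) = 12.9897
Bracket: 2^12 = 4096 < 8134 <= 2^13 = 8192
So ceil(log2(8134)) = 13

bits = ceil(log2(8134)) = ceil(12.9897) = 13 bits


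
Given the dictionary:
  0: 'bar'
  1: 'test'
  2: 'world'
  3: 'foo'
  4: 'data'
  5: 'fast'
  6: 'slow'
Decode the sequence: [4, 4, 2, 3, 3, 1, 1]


Look up each index in the dictionary:
  4 -> 'data'
  4 -> 'data'
  2 -> 'world'
  3 -> 'foo'
  3 -> 'foo'
  1 -> 'test'
  1 -> 'test'

Decoded: "data data world foo foo test test"


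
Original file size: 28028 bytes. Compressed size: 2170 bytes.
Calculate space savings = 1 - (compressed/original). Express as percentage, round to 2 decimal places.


ratio = compressed/original = 2170/28028 = 0.077423
savings = 1 - ratio = 1 - 0.077423 = 0.922577
as a percentage: 0.922577 * 100 = 92.26%

Space savings = 1 - 2170/28028 = 92.26%


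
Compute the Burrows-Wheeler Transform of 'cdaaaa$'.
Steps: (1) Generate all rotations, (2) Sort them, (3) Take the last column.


Rotations (sorted):
  0: $cdaaaa -> last char: a
  1: a$cdaaa -> last char: a
  2: aa$cdaa -> last char: a
  3: aaa$cda -> last char: a
  4: aaaa$cd -> last char: d
  5: cdaaaa$ -> last char: $
  6: daaaa$c -> last char: c


BWT = aaaad$c


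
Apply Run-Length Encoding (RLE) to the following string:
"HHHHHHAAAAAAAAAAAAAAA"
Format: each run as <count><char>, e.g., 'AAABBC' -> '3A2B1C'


Scanning runs left to right:
  i=0: run of 'H' x 6 -> '6H'
  i=6: run of 'A' x 15 -> '15A'

RLE = 6H15A
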